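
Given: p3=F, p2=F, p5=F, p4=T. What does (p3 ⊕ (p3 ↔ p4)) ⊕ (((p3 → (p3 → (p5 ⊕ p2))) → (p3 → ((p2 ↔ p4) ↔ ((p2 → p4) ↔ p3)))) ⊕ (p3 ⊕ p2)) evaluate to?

T

p3 ↔ p4 = F ↔ T = F
p3 ⊕ (p3 ↔ p4) = F ⊕ F = F
p5 ⊕ p2 = F ⊕ F = F
p3 → (p5 ⊕ p2) = F → F = T
p3 → (p3 → (p5 ⊕ p2)) = F → T = T
p2 ↔ p4 = F ↔ T = F
p2 → p4 = F → T = T
(p2 → p4) ↔ p3 = T ↔ F = F
(p2 ↔ p4) ↔ ((p2 → p4) ↔ p3) = F ↔ F = T
p3 → ((p2 ↔ p4) ↔ ((p2 → p4) ↔ p3)) = F → T = T
(p3 → (p3 → (p5 ⊕ p2))) → (p3 → ((p2 ↔ p4) ↔ ((p2 → p4) ↔ p3))) = T → T = T
p3 ⊕ p2 = F ⊕ F = F
((p3 → (p3 → (p5 ⊕ p2))) → (p3 → ((p2 ↔ p4) ↔ ((p2 → p4) ↔ p3)))) ⊕ (p3 ⊕ p2) = T ⊕ F = T
(p3 ⊕ (p3 ↔ p4)) ⊕ (((p3 → (p3 → (p5 ⊕ p2))) → (p3 → ((p2 ↔ p4) ↔ ((p2 → p4) ↔ p3)))) ⊕ (p3 ⊕ p2)) = F ⊕ T = T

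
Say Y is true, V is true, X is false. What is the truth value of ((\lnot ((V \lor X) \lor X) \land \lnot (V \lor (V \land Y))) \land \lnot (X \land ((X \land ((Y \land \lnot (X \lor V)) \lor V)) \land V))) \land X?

\text{False}

Substituting Y=\text{True}, V=\text{True}, X=\text{False}:
V \lor X = \text{True} \lor \text{False} = \text{True}
(V \lor X) \lor X = \text{True} \lor \text{False} = \text{True}
\lnot ((V \lor X) \lor X) = \lnot \text{True} = \text{False}
V \land Y = \text{True} \land \text{True} = \text{True}
V \lor (V \land Y) = \text{True} \lor \text{True} = \text{True}
\lnot (V \lor (V \land Y)) = \lnot \text{True} = \text{False}
\lnot ((V \lor X) \lor X) \land \lnot (V \lor (V \land Y)) = \text{False} \land \text{False} = \text{False}
X \lor V = \text{False} \lor \text{True} = \text{True}
\lnot (X \lor V) = \lnot \text{True} = \text{False}
Y \land \lnot (X \lor V) = \text{True} \land \text{False} = \text{False}
(Y \land \lnot (X \lor V)) \lor V = \text{False} \lor \text{True} = \text{True}
X \land ((Y \land \lnot (X \lor V)) \lor V) = \text{False} \land \text{True} = \text{False}
(X \land ((Y \land \lnot (X \lor V)) \lor V)) \land V = \text{False} \land \text{True} = \text{False}
X \land ((X \land ((Y \land \lnot (X \lor V)) \lor V)) \land V) = \text{False} \land \text{False} = \text{False}
\lnot (X \land ((X \land ((Y \land \lnot (X \lor V)) \lor V)) \land V)) = \lnot \text{False} = \text{True}
(\lnot ((V \lor X) \lor X) \land \lnot (V \lor (V \land Y))) \land \lnot (X \land ((X \land ((Y \land \lnot (X \lor V)) \lor V)) \land V)) = \text{False} \land \text{True} = \text{False}
((\lnot ((V \lor X) \lor X) \land \lnot (V \lor (V \land Y))) \land \lnot (X \land ((X \land ((Y \land \lnot (X \lor V)) \lor V)) \land V))) \land X = \text{False} \land \text{False} = \text{False}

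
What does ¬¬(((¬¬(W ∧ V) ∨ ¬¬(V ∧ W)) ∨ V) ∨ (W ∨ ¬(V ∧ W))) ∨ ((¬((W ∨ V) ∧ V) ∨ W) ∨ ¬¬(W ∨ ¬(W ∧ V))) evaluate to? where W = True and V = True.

W ∧ V = True ∧ True = True
¬(W ∧ V) = ¬True = False
¬¬(W ∧ V) = ¬False = True
V ∧ W = True ∧ True = True
¬(V ∧ W) = ¬True = False
¬¬(V ∧ W) = ¬False = True
¬¬(W ∧ V) ∨ ¬¬(V ∧ W) = True ∨ True = True
(¬¬(W ∧ V) ∨ ¬¬(V ∧ W)) ∨ V = True ∨ True = True
V ∧ W = True ∧ True = True
¬(V ∧ W) = ¬True = False
W ∨ ¬(V ∧ W) = True ∨ False = True
((¬¬(W ∧ V) ∨ ¬¬(V ∧ W)) ∨ V) ∨ (W ∨ ¬(V ∧ W)) = True ∨ True = True
¬(((¬¬(W ∧ V) ∨ ¬¬(V ∧ W)) ∨ V) ∨ (W ∨ ¬(V ∧ W))) = ¬True = False
¬¬(((¬¬(W ∧ V) ∨ ¬¬(V ∧ W)) ∨ V) ∨ (W ∨ ¬(V ∧ W))) = ¬False = True
W ∨ V = True ∨ True = True
(W ∨ V) ∧ V = True ∧ True = True
¬((W ∨ V) ∧ V) = ¬True = False
¬((W ∨ V) ∧ V) ∨ W = False ∨ True = True
W ∧ V = True ∧ True = True
¬(W ∧ V) = ¬True = False
W ∨ ¬(W ∧ V) = True ∨ False = True
¬(W ∨ ¬(W ∧ V)) = ¬True = False
¬¬(W ∨ ¬(W ∧ V)) = ¬False = True
(¬((W ∨ V) ∧ V) ∨ W) ∨ ¬¬(W ∨ ¬(W ∧ V)) = True ∨ True = True
¬¬(((¬¬(W ∧ V) ∨ ¬¬(V ∧ W)) ∨ V) ∨ (W ∨ ¬(V ∧ W))) ∨ ((¬((W ∨ V) ∧ V) ∨ W) ∨ ¬¬(W ∨ ¬(W ∧ V))) = True ∨ True = True

True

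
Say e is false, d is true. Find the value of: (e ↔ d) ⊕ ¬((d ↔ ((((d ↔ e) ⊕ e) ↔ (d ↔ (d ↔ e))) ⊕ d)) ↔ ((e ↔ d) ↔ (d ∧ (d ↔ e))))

True

e ↔ d = False ↔ True = False
d ↔ e = True ↔ False = False
(d ↔ e) ⊕ e = False ⊕ False = False
d ↔ e = True ↔ False = False
d ↔ (d ↔ e) = True ↔ False = False
((d ↔ e) ⊕ e) ↔ (d ↔ (d ↔ e)) = False ↔ False = True
(((d ↔ e) ⊕ e) ↔ (d ↔ (d ↔ e))) ⊕ d = True ⊕ True = False
d ↔ ((((d ↔ e) ⊕ e) ↔ (d ↔ (d ↔ e))) ⊕ d) = True ↔ False = False
e ↔ d = False ↔ True = False
d ↔ e = True ↔ False = False
d ∧ (d ↔ e) = True ∧ False = False
(e ↔ d) ↔ (d ∧ (d ↔ e)) = False ↔ False = True
(d ↔ ((((d ↔ e) ⊕ e) ↔ (d ↔ (d ↔ e))) ⊕ d)) ↔ ((e ↔ d) ↔ (d ∧ (d ↔ e))) = False ↔ True = False
¬((d ↔ ((((d ↔ e) ⊕ e) ↔ (d ↔ (d ↔ e))) ⊕ d)) ↔ ((e ↔ d) ↔ (d ∧ (d ↔ e)))) = ¬False = True
(e ↔ d) ⊕ ¬((d ↔ ((((d ↔ e) ⊕ e) ↔ (d ↔ (d ↔ e))) ⊕ d)) ↔ ((e ↔ d) ↔ (d ∧ (d ↔ e)))) = False ⊕ True = True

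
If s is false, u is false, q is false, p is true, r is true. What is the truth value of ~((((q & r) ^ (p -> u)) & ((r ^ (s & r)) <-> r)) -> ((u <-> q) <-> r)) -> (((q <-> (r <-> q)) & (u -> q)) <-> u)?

q & r = False & True = False
p -> u = True -> False = False
(q & r) ^ (p -> u) = False ^ False = False
s & r = False & True = False
r ^ (s & r) = True ^ False = True
(r ^ (s & r)) <-> r = True <-> True = True
((q & r) ^ (p -> u)) & ((r ^ (s & r)) <-> r) = False & True = False
u <-> q = False <-> False = True
(u <-> q) <-> r = True <-> True = True
(((q & r) ^ (p -> u)) & ((r ^ (s & r)) <-> r)) -> ((u <-> q) <-> r) = False -> True = True
~((((q & r) ^ (p -> u)) & ((r ^ (s & r)) <-> r)) -> ((u <-> q) <-> r)) = ~True = False
r <-> q = True <-> False = False
q <-> (r <-> q) = False <-> False = True
u -> q = False -> False = True
(q <-> (r <-> q)) & (u -> q) = True & True = True
((q <-> (r <-> q)) & (u -> q)) <-> u = True <-> False = False
~((((q & r) ^ (p -> u)) & ((r ^ (s & r)) <-> r)) -> ((u <-> q) <-> r)) -> (((q <-> (r <-> q)) & (u -> q)) <-> u) = False -> False = True

True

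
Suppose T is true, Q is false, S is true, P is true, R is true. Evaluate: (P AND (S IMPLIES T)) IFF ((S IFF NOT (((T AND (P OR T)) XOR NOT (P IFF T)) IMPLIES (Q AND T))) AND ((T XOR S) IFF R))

False

S IMPLIES T = True IMPLIES True = True
P AND (S IMPLIES T) = True AND True = True
P OR T = True OR True = True
T AND (P OR T) = True AND True = True
P IFF T = True IFF True = True
NOT (P IFF T) = NOT True = False
(T AND (P OR T)) XOR NOT (P IFF T) = True XOR False = True
Q AND T = False AND True = False
((T AND (P OR T)) XOR NOT (P IFF T)) IMPLIES (Q AND T) = True IMPLIES False = False
NOT (((T AND (P OR T)) XOR NOT (P IFF T)) IMPLIES (Q AND T)) = NOT False = True
S IFF NOT (((T AND (P OR T)) XOR NOT (P IFF T)) IMPLIES (Q AND T)) = True IFF True = True
T XOR S = True XOR True = False
(T XOR S) IFF R = False IFF True = False
(S IFF NOT (((T AND (P OR T)) XOR NOT (P IFF T)) IMPLIES (Q AND T))) AND ((T XOR S) IFF R) = True AND False = False
(P AND (S IMPLIES T)) IFF ((S IFF NOT (((T AND (P OR T)) XOR NOT (P IFF T)) IMPLIES (Q AND T))) AND ((T XOR S) IFF R)) = True IFF False = False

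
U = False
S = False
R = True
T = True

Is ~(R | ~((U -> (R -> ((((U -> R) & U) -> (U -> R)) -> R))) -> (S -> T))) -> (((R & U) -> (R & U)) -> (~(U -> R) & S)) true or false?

True

Substituting U=False, S=False, R=True, T=True:
U -> R = False -> True = True
(U -> R) & U = True & False = False
U -> R = False -> True = True
((U -> R) & U) -> (U -> R) = False -> True = True
(((U -> R) & U) -> (U -> R)) -> R = True -> True = True
R -> ((((U -> R) & U) -> (U -> R)) -> R) = True -> True = True
U -> (R -> ((((U -> R) & U) -> (U -> R)) -> R)) = False -> True = True
S -> T = False -> True = True
(U -> (R -> ((((U -> R) & U) -> (U -> R)) -> R))) -> (S -> T) = True -> True = True
~((U -> (R -> ((((U -> R) & U) -> (U -> R)) -> R))) -> (S -> T)) = ~True = False
R | ~((U -> (R -> ((((U -> R) & U) -> (U -> R)) -> R))) -> (S -> T)) = True | False = True
~(R | ~((U -> (R -> ((((U -> R) & U) -> (U -> R)) -> R))) -> (S -> T))) = ~True = False
R & U = True & False = False
R & U = True & False = False
(R & U) -> (R & U) = False -> False = True
U -> R = False -> True = True
~(U -> R) = ~True = False
~(U -> R) & S = False & False = False
((R & U) -> (R & U)) -> (~(U -> R) & S) = True -> False = False
~(R | ~((U -> (R -> ((((U -> R) & U) -> (U -> R)) -> R))) -> (S -> T))) -> (((R & U) -> (R & U)) -> (~(U -> R) & S)) = False -> False = True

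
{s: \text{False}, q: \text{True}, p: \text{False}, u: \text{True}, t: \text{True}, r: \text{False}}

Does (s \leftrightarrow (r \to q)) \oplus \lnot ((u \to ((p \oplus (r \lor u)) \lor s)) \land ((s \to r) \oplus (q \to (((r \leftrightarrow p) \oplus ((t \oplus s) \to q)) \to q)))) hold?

\text{True}

r \to q = \text{False} \to \text{True} = \text{True}
s \leftrightarrow (r \to q) = \text{False} \leftrightarrow \text{True} = \text{False}
r \lor u = \text{False} \lor \text{True} = \text{True}
p \oplus (r \lor u) = \text{False} \oplus \text{True} = \text{True}
(p \oplus (r \lor u)) \lor s = \text{True} \lor \text{False} = \text{True}
u \to ((p \oplus (r \lor u)) \lor s) = \text{True} \to \text{True} = \text{True}
s \to r = \text{False} \to \text{False} = \text{True}
r \leftrightarrow p = \text{False} \leftrightarrow \text{False} = \text{True}
t \oplus s = \text{True} \oplus \text{False} = \text{True}
(t \oplus s) \to q = \text{True} \to \text{True} = \text{True}
(r \leftrightarrow p) \oplus ((t \oplus s) \to q) = \text{True} \oplus \text{True} = \text{False}
((r \leftrightarrow p) \oplus ((t \oplus s) \to q)) \to q = \text{False} \to \text{True} = \text{True}
q \to (((r \leftrightarrow p) \oplus ((t \oplus s) \to q)) \to q) = \text{True} \to \text{True} = \text{True}
(s \to r) \oplus (q \to (((r \leftrightarrow p) \oplus ((t \oplus s) \to q)) \to q)) = \text{True} \oplus \text{True} = \text{False}
(u \to ((p \oplus (r \lor u)) \lor s)) \land ((s \to r) \oplus (q \to (((r \leftrightarrow p) \oplus ((t \oplus s) \to q)) \to q))) = \text{True} \land \text{False} = \text{False}
\lnot ((u \to ((p \oplus (r \lor u)) \lor s)) \land ((s \to r) \oplus (q \to (((r \leftrightarrow p) \oplus ((t \oplus s) \to q)) \to q)))) = \lnot \text{False} = \text{True}
(s \leftrightarrow (r \to q)) \oplus \lnot ((u \to ((p \oplus (r \lor u)) \lor s)) \land ((s \to r) \oplus (q \to (((r \leftrightarrow p) \oplus ((t \oplus s) \to q)) \to q)))) = \text{False} \oplus \text{True} = \text{True}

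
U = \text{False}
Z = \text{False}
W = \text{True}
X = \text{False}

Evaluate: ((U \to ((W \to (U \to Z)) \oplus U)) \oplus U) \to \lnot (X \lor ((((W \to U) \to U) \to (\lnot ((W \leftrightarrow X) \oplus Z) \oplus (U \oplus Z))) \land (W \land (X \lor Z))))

\text{True}

U \to Z = \text{False} \to \text{False} = \text{True}
W \to (U \to Z) = \text{True} \to \text{True} = \text{True}
(W \to (U \to Z)) \oplus U = \text{True} \oplus \text{False} = \text{True}
U \to ((W \to (U \to Z)) \oplus U) = \text{False} \to \text{True} = \text{True}
(U \to ((W \to (U \to Z)) \oplus U)) \oplus U = \text{True} \oplus \text{False} = \text{True}
W \to U = \text{True} \to \text{False} = \text{False}
(W \to U) \to U = \text{False} \to \text{False} = \text{True}
W \leftrightarrow X = \text{True} \leftrightarrow \text{False} = \text{False}
(W \leftrightarrow X) \oplus Z = \text{False} \oplus \text{False} = \text{False}
\lnot ((W \leftrightarrow X) \oplus Z) = \lnot \text{False} = \text{True}
U \oplus Z = \text{False} \oplus \text{False} = \text{False}
\lnot ((W \leftrightarrow X) \oplus Z) \oplus (U \oplus Z) = \text{True} \oplus \text{False} = \text{True}
((W \to U) \to U) \to (\lnot ((W \leftrightarrow X) \oplus Z) \oplus (U \oplus Z)) = \text{True} \to \text{True} = \text{True}
X \lor Z = \text{False} \lor \text{False} = \text{False}
W \land (X \lor Z) = \text{True} \land \text{False} = \text{False}
(((W \to U) \to U) \to (\lnot ((W \leftrightarrow X) \oplus Z) \oplus (U \oplus Z))) \land (W \land (X \lor Z)) = \text{True} \land \text{False} = \text{False}
X \lor ((((W \to U) \to U) \to (\lnot ((W \leftrightarrow X) \oplus Z) \oplus (U \oplus Z))) \land (W \land (X \lor Z))) = \text{False} \lor \text{False} = \text{False}
\lnot (X \lor ((((W \to U) \to U) \to (\lnot ((W \leftrightarrow X) \oplus Z) \oplus (U \oplus Z))) \land (W \land (X \lor Z)))) = \lnot \text{False} = \text{True}
((U \to ((W \to (U \to Z)) \oplus U)) \oplus U) \to \lnot (X \lor ((((W \to U) \to U) \to (\lnot ((W \leftrightarrow X) \oplus Z) \oplus (U \oplus Z))) \land (W \land (X \lor Z)))) = \text{True} \to \text{True} = \text{True}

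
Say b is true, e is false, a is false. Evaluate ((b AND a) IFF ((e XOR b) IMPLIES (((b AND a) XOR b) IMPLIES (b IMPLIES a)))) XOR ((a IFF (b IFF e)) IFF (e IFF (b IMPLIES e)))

b AND a = True AND False = False
e XOR b = False XOR True = True
b AND a = True AND False = False
(b AND a) XOR b = False XOR True = True
b IMPLIES a = True IMPLIES False = False
((b AND a) XOR b) IMPLIES (b IMPLIES a) = True IMPLIES False = False
(e XOR b) IMPLIES (((b AND a) XOR b) IMPLIES (b IMPLIES a)) = True IMPLIES False = False
(b AND a) IFF ((e XOR b) IMPLIES (((b AND a) XOR b) IMPLIES (b IMPLIES a))) = False IFF False = True
b IFF e = True IFF False = False
a IFF (b IFF e) = False IFF False = True
b IMPLIES e = True IMPLIES False = False
e IFF (b IMPLIES e) = False IFF False = True
(a IFF (b IFF e)) IFF (e IFF (b IMPLIES e)) = True IFF True = True
((b AND a) IFF ((e XOR b) IMPLIES (((b AND a) XOR b) IMPLIES (b IMPLIES a)))) XOR ((a IFF (b IFF e)) IFF (e IFF (b IMPLIES e))) = True XOR True = False

False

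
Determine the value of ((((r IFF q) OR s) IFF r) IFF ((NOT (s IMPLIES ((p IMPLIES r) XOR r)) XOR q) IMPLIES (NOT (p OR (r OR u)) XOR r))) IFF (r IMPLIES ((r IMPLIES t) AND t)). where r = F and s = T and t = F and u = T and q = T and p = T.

F

Substituting r=F, s=T, t=F, u=T, q=T, p=T:
r IFF q = F IFF T = F
(r IFF q) OR s = F OR T = T
((r IFF q) OR s) IFF r = T IFF F = F
p IMPLIES r = T IMPLIES F = F
(p IMPLIES r) XOR r = F XOR F = F
s IMPLIES ((p IMPLIES r) XOR r) = T IMPLIES F = F
NOT (s IMPLIES ((p IMPLIES r) XOR r)) = NOT F = T
NOT (s IMPLIES ((p IMPLIES r) XOR r)) XOR q = T XOR T = F
r OR u = F OR T = T
p OR (r OR u) = T OR T = T
NOT (p OR (r OR u)) = NOT T = F
NOT (p OR (r OR u)) XOR r = F XOR F = F
(NOT (s IMPLIES ((p IMPLIES r) XOR r)) XOR q) IMPLIES (NOT (p OR (r OR u)) XOR r) = F IMPLIES F = T
(((r IFF q) OR s) IFF r) IFF ((NOT (s IMPLIES ((p IMPLIES r) XOR r)) XOR q) IMPLIES (NOT (p OR (r OR u)) XOR r)) = F IFF T = F
r IMPLIES t = F IMPLIES F = T
(r IMPLIES t) AND t = T AND F = F
r IMPLIES ((r IMPLIES t) AND t) = F IMPLIES F = T
((((r IFF q) OR s) IFF r) IFF ((NOT (s IMPLIES ((p IMPLIES r) XOR r)) XOR q) IMPLIES (NOT (p OR (r OR u)) XOR r))) IFF (r IMPLIES ((r IMPLIES t) AND t)) = F IFF T = F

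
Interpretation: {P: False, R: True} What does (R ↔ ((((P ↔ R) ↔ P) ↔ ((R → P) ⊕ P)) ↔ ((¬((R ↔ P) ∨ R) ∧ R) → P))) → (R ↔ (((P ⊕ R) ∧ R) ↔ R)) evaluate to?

P ↔ R = False ↔ True = False
(P ↔ R) ↔ P = False ↔ False = True
R → P = True → False = False
(R → P) ⊕ P = False ⊕ False = False
((P ↔ R) ↔ P) ↔ ((R → P) ⊕ P) = True ↔ False = False
R ↔ P = True ↔ False = False
(R ↔ P) ∨ R = False ∨ True = True
¬((R ↔ P) ∨ R) = ¬True = False
¬((R ↔ P) ∨ R) ∧ R = False ∧ True = False
(¬((R ↔ P) ∨ R) ∧ R) → P = False → False = True
(((P ↔ R) ↔ P) ↔ ((R → P) ⊕ P)) ↔ ((¬((R ↔ P) ∨ R) ∧ R) → P) = False ↔ True = False
R ↔ ((((P ↔ R) ↔ P) ↔ ((R → P) ⊕ P)) ↔ ((¬((R ↔ P) ∨ R) ∧ R) → P)) = True ↔ False = False
P ⊕ R = False ⊕ True = True
(P ⊕ R) ∧ R = True ∧ True = True
((P ⊕ R) ∧ R) ↔ R = True ↔ True = True
R ↔ (((P ⊕ R) ∧ R) ↔ R) = True ↔ True = True
(R ↔ ((((P ↔ R) ↔ P) ↔ ((R → P) ⊕ P)) ↔ ((¬((R ↔ P) ∨ R) ∧ R) → P))) → (R ↔ (((P ⊕ R) ∧ R) ↔ R)) = False → True = True

True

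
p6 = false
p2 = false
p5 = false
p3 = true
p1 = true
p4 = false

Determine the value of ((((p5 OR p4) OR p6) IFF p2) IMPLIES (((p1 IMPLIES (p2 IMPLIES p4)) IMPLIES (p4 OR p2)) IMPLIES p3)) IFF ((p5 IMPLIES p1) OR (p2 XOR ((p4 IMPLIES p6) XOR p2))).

p5 OR p4 = false OR false = false
(p5 OR p4) OR p6 = false OR false = false
((p5 OR p4) OR p6) IFF p2 = false IFF false = true
p2 IMPLIES p4 = false IMPLIES false = true
p1 IMPLIES (p2 IMPLIES p4) = true IMPLIES true = true
p4 OR p2 = false OR false = false
(p1 IMPLIES (p2 IMPLIES p4)) IMPLIES (p4 OR p2) = true IMPLIES false = false
((p1 IMPLIES (p2 IMPLIES p4)) IMPLIES (p4 OR p2)) IMPLIES p3 = false IMPLIES true = true
(((p5 OR p4) OR p6) IFF p2) IMPLIES (((p1 IMPLIES (p2 IMPLIES p4)) IMPLIES (p4 OR p2)) IMPLIES p3) = true IMPLIES true = true
p5 IMPLIES p1 = false IMPLIES true = true
p4 IMPLIES p6 = false IMPLIES false = true
(p4 IMPLIES p6) XOR p2 = true XOR false = true
p2 XOR ((p4 IMPLIES p6) XOR p2) = false XOR true = true
(p5 IMPLIES p1) OR (p2 XOR ((p4 IMPLIES p6) XOR p2)) = true OR true = true
((((p5 OR p4) OR p6) IFF p2) IMPLIES (((p1 IMPLIES (p2 IMPLIES p4)) IMPLIES (p4 OR p2)) IMPLIES p3)) IFF ((p5 IMPLIES p1) OR (p2 XOR ((p4 IMPLIES p6) XOR p2))) = true IFF true = true

true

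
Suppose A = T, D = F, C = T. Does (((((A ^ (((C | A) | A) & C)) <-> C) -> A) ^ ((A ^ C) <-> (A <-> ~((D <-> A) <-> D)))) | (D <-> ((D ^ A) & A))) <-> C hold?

C | A = T | T = T
(C | A) | A = T | T = T
((C | A) | A) & C = T & T = T
A ^ (((C | A) | A) & C) = T ^ T = F
(A ^ (((C | A) | A) & C)) <-> C = F <-> T = F
((A ^ (((C | A) | A) & C)) <-> C) -> A = F -> T = T
A ^ C = T ^ T = F
D <-> A = F <-> T = F
(D <-> A) <-> D = F <-> F = T
~((D <-> A) <-> D) = ~T = F
A <-> ~((D <-> A) <-> D) = T <-> F = F
(A ^ C) <-> (A <-> ~((D <-> A) <-> D)) = F <-> F = T
(((A ^ (((C | A) | A) & C)) <-> C) -> A) ^ ((A ^ C) <-> (A <-> ~((D <-> A) <-> D))) = T ^ T = F
D ^ A = F ^ T = T
(D ^ A) & A = T & T = T
D <-> ((D ^ A) & A) = F <-> T = F
((((A ^ (((C | A) | A) & C)) <-> C) -> A) ^ ((A ^ C) <-> (A <-> ~((D <-> A) <-> D)))) | (D <-> ((D ^ A) & A)) = F | F = F
(((((A ^ (((C | A) | A) & C)) <-> C) -> A) ^ ((A ^ C) <-> (A <-> ~((D <-> A) <-> D)))) | (D <-> ((D ^ A) & A))) <-> C = F <-> T = F

F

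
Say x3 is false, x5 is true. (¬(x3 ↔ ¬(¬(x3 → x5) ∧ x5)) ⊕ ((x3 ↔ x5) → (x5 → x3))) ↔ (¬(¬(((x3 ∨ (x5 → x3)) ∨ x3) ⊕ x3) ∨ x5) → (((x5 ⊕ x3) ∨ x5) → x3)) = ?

F

Substituting x3=F, x5=T:
x3 → x5 = F → T = T
¬(x3 → x5) = ¬T = F
¬(x3 → x5) ∧ x5 = F ∧ T = F
¬(¬(x3 → x5) ∧ x5) = ¬F = T
x3 ↔ ¬(¬(x3 → x5) ∧ x5) = F ↔ T = F
¬(x3 ↔ ¬(¬(x3 → x5) ∧ x5)) = ¬F = T
x3 ↔ x5 = F ↔ T = F
x5 → x3 = T → F = F
(x3 ↔ x5) → (x5 → x3) = F → F = T
¬(x3 ↔ ¬(¬(x3 → x5) ∧ x5)) ⊕ ((x3 ↔ x5) → (x5 → x3)) = T ⊕ T = F
x5 → x3 = T → F = F
x3 ∨ (x5 → x3) = F ∨ F = F
(x3 ∨ (x5 → x3)) ∨ x3 = F ∨ F = F
((x3 ∨ (x5 → x3)) ∨ x3) ⊕ x3 = F ⊕ F = F
¬(((x3 ∨ (x5 → x3)) ∨ x3) ⊕ x3) = ¬F = T
¬(((x3 ∨ (x5 → x3)) ∨ x3) ⊕ x3) ∨ x5 = T ∨ T = T
¬(¬(((x3 ∨ (x5 → x3)) ∨ x3) ⊕ x3) ∨ x5) = ¬T = F
x5 ⊕ x3 = T ⊕ F = T
(x5 ⊕ x3) ∨ x5 = T ∨ T = T
((x5 ⊕ x3) ∨ x5) → x3 = T → F = F
¬(¬(((x3 ∨ (x5 → x3)) ∨ x3) ⊕ x3) ∨ x5) → (((x5 ⊕ x3) ∨ x5) → x3) = F → F = T
(¬(x3 ↔ ¬(¬(x3 → x5) ∧ x5)) ⊕ ((x3 ↔ x5) → (x5 → x3))) ↔ (¬(¬(((x3 ∨ (x5 → x3)) ∨ x3) ⊕ x3) ∨ x5) → (((x5 ⊕ x3) ∨ x5) → x3)) = F ↔ T = F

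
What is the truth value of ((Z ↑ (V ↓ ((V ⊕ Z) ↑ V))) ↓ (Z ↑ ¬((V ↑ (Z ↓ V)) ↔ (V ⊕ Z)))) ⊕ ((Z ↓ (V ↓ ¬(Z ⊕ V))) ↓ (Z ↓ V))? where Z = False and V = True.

False

V ⊕ Z = True ⊕ False = True
(V ⊕ Z) ↑ V = True ↑ True = False
V ↓ ((V ⊕ Z) ↑ V) = True ↓ False = False
Z ↑ (V ↓ ((V ⊕ Z) ↑ V)) = False ↑ False = True
Z ↓ V = False ↓ True = False
V ↑ (Z ↓ V) = True ↑ False = True
V ⊕ Z = True ⊕ False = True
(V ↑ (Z ↓ V)) ↔ (V ⊕ Z) = True ↔ True = True
¬((V ↑ (Z ↓ V)) ↔ (V ⊕ Z)) = ¬True = False
Z ↑ ¬((V ↑ (Z ↓ V)) ↔ (V ⊕ Z)) = False ↑ False = True
(Z ↑ (V ↓ ((V ⊕ Z) ↑ V))) ↓ (Z ↑ ¬((V ↑ (Z ↓ V)) ↔ (V ⊕ Z))) = True ↓ True = False
Z ⊕ V = False ⊕ True = True
¬(Z ⊕ V) = ¬True = False
V ↓ ¬(Z ⊕ V) = True ↓ False = False
Z ↓ (V ↓ ¬(Z ⊕ V)) = False ↓ False = True
Z ↓ V = False ↓ True = False
(Z ↓ (V ↓ ¬(Z ⊕ V))) ↓ (Z ↓ V) = True ↓ False = False
((Z ↑ (V ↓ ((V ⊕ Z) ↑ V))) ↓ (Z ↑ ¬((V ↑ (Z ↓ V)) ↔ (V ⊕ Z)))) ⊕ ((Z ↓ (V ↓ ¬(Z ⊕ V))) ↓ (Z ↓ V)) = False ⊕ False = False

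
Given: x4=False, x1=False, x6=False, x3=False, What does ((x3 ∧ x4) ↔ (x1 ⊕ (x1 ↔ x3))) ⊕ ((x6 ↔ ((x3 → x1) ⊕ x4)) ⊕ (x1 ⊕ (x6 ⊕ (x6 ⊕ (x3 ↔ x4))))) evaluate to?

x3 ∧ x4 = False ∧ False = False
x1 ↔ x3 = False ↔ False = True
x1 ⊕ (x1 ↔ x3) = False ⊕ True = True
(x3 ∧ x4) ↔ (x1 ⊕ (x1 ↔ x3)) = False ↔ True = False
x3 → x1 = False → False = True
(x3 → x1) ⊕ x4 = True ⊕ False = True
x6 ↔ ((x3 → x1) ⊕ x4) = False ↔ True = False
x3 ↔ x4 = False ↔ False = True
x6 ⊕ (x3 ↔ x4) = False ⊕ True = True
x6 ⊕ (x6 ⊕ (x3 ↔ x4)) = False ⊕ True = True
x1 ⊕ (x6 ⊕ (x6 ⊕ (x3 ↔ x4))) = False ⊕ True = True
(x6 ↔ ((x3 → x1) ⊕ x4)) ⊕ (x1 ⊕ (x6 ⊕ (x6 ⊕ (x3 ↔ x4)))) = False ⊕ True = True
((x3 ∧ x4) ↔ (x1 ⊕ (x1 ↔ x3))) ⊕ ((x6 ↔ ((x3 → x1) ⊕ x4)) ⊕ (x1 ⊕ (x6 ⊕ (x6 ⊕ (x3 ↔ x4))))) = False ⊕ True = True

True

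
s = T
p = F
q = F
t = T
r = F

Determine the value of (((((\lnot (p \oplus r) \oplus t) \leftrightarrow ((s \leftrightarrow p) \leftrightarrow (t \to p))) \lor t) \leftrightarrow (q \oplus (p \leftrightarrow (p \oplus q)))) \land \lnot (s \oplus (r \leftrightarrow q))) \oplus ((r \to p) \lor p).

F

p \oplus r = F \oplus F = F
\lnot (p \oplus r) = \lnot F = T
\lnot (p \oplus r) \oplus t = T \oplus T = F
s \leftrightarrow p = T \leftrightarrow F = F
t \to p = T \to F = F
(s \leftrightarrow p) \leftrightarrow (t \to p) = F \leftrightarrow F = T
(\lnot (p \oplus r) \oplus t) \leftrightarrow ((s \leftrightarrow p) \leftrightarrow (t \to p)) = F \leftrightarrow T = F
((\lnot (p \oplus r) \oplus t) \leftrightarrow ((s \leftrightarrow p) \leftrightarrow (t \to p))) \lor t = F \lor T = T
p \oplus q = F \oplus F = F
p \leftrightarrow (p \oplus q) = F \leftrightarrow F = T
q \oplus (p \leftrightarrow (p \oplus q)) = F \oplus T = T
(((\lnot (p \oplus r) \oplus t) \leftrightarrow ((s \leftrightarrow p) \leftrightarrow (t \to p))) \lor t) \leftrightarrow (q \oplus (p \leftrightarrow (p \oplus q))) = T \leftrightarrow T = T
r \leftrightarrow q = F \leftrightarrow F = T
s \oplus (r \leftrightarrow q) = T \oplus T = F
\lnot (s \oplus (r \leftrightarrow q)) = \lnot F = T
((((\lnot (p \oplus r) \oplus t) \leftrightarrow ((s \leftrightarrow p) \leftrightarrow (t \to p))) \lor t) \leftrightarrow (q \oplus (p \leftrightarrow (p \oplus q)))) \land \lnot (s \oplus (r \leftrightarrow q)) = T \land T = T
r \to p = F \to F = T
(r \to p) \lor p = T \lor F = T
(((((\lnot (p \oplus r) \oplus t) \leftrightarrow ((s \leftrightarrow p) \leftrightarrow (t \to p))) \lor t) \leftrightarrow (q \oplus (p \leftrightarrow (p \oplus q)))) \land \lnot (s \oplus (r \leftrightarrow q))) \oplus ((r \to p) \lor p) = T \oplus T = F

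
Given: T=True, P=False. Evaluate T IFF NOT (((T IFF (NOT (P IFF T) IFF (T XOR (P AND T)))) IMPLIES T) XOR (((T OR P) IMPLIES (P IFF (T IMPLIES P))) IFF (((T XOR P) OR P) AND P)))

False

P IFF T = False IFF True = False
NOT (P IFF T) = NOT False = True
P AND T = False AND True = False
T XOR (P AND T) = True XOR False = True
NOT (P IFF T) IFF (T XOR (P AND T)) = True IFF True = True
T IFF (NOT (P IFF T) IFF (T XOR (P AND T))) = True IFF True = True
(T IFF (NOT (P IFF T) IFF (T XOR (P AND T)))) IMPLIES T = True IMPLIES True = True
T OR P = True OR False = True
T IMPLIES P = True IMPLIES False = False
P IFF (T IMPLIES P) = False IFF False = True
(T OR P) IMPLIES (P IFF (T IMPLIES P)) = True IMPLIES True = True
T XOR P = True XOR False = True
(T XOR P) OR P = True OR False = True
((T XOR P) OR P) AND P = True AND False = False
((T OR P) IMPLIES (P IFF (T IMPLIES P))) IFF (((T XOR P) OR P) AND P) = True IFF False = False
((T IFF (NOT (P IFF T) IFF (T XOR (P AND T)))) IMPLIES T) XOR (((T OR P) IMPLIES (P IFF (T IMPLIES P))) IFF (((T XOR P) OR P) AND P)) = True XOR False = True
NOT (((T IFF (NOT (P IFF T) IFF (T XOR (P AND T)))) IMPLIES T) XOR (((T OR P) IMPLIES (P IFF (T IMPLIES P))) IFF (((T XOR P) OR P) AND P))) = NOT True = False
T IFF NOT (((T IFF (NOT (P IFF T) IFF (T XOR (P AND T)))) IMPLIES T) XOR (((T OR P) IMPLIES (P IFF (T IMPLIES P))) IFF (((T XOR P) OR P) AND P))) = True IFF False = False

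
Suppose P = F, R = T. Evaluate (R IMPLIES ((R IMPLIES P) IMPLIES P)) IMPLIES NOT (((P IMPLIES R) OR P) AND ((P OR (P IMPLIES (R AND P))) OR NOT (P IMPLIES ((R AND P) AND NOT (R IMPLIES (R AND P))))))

Substituting P=F, R=T:
R IMPLIES P = T IMPLIES F = F
(R IMPLIES P) IMPLIES P = F IMPLIES F = T
R IMPLIES ((R IMPLIES P) IMPLIES P) = T IMPLIES T = T
P IMPLIES R = F IMPLIES T = T
(P IMPLIES R) OR P = T OR F = T
R AND P = T AND F = F
P IMPLIES (R AND P) = F IMPLIES F = T
P OR (P IMPLIES (R AND P)) = F OR T = T
R AND P = T AND F = F
R AND P = T AND F = F
R IMPLIES (R AND P) = T IMPLIES F = F
NOT (R IMPLIES (R AND P)) = NOT F = T
(R AND P) AND NOT (R IMPLIES (R AND P)) = F AND T = F
P IMPLIES ((R AND P) AND NOT (R IMPLIES (R AND P))) = F IMPLIES F = T
NOT (P IMPLIES ((R AND P) AND NOT (R IMPLIES (R AND P)))) = NOT T = F
(P OR (P IMPLIES (R AND P))) OR NOT (P IMPLIES ((R AND P) AND NOT (R IMPLIES (R AND P)))) = T OR F = T
((P IMPLIES R) OR P) AND ((P OR (P IMPLIES (R AND P))) OR NOT (P IMPLIES ((R AND P) AND NOT (R IMPLIES (R AND P))))) = T AND T = T
NOT (((P IMPLIES R) OR P) AND ((P OR (P IMPLIES (R AND P))) OR NOT (P IMPLIES ((R AND P) AND NOT (R IMPLIES (R AND P)))))) = NOT T = F
(R IMPLIES ((R IMPLIES P) IMPLIES P)) IMPLIES NOT (((P IMPLIES R) OR P) AND ((P OR (P IMPLIES (R AND P))) OR NOT (P IMPLIES ((R AND P) AND NOT (R IMPLIES (R AND P)))))) = T IMPLIES F = F

F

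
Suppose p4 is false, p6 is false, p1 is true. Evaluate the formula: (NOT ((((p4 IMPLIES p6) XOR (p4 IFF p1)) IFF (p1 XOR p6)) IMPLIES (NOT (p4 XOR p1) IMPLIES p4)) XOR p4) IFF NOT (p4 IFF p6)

T

p4 IMPLIES p6 = F IMPLIES F = T
p4 IFF p1 = F IFF T = F
(p4 IMPLIES p6) XOR (p4 IFF p1) = T XOR F = T
p1 XOR p6 = T XOR F = T
((p4 IMPLIES p6) XOR (p4 IFF p1)) IFF (p1 XOR p6) = T IFF T = T
p4 XOR p1 = F XOR T = T
NOT (p4 XOR p1) = NOT T = F
NOT (p4 XOR p1) IMPLIES p4 = F IMPLIES F = T
(((p4 IMPLIES p6) XOR (p4 IFF p1)) IFF (p1 XOR p6)) IMPLIES (NOT (p4 XOR p1) IMPLIES p4) = T IMPLIES T = T
NOT ((((p4 IMPLIES p6) XOR (p4 IFF p1)) IFF (p1 XOR p6)) IMPLIES (NOT (p4 XOR p1) IMPLIES p4)) = NOT T = F
NOT ((((p4 IMPLIES p6) XOR (p4 IFF p1)) IFF (p1 XOR p6)) IMPLIES (NOT (p4 XOR p1) IMPLIES p4)) XOR p4 = F XOR F = F
p4 IFF p6 = F IFF F = T
NOT (p4 IFF p6) = NOT T = F
(NOT ((((p4 IMPLIES p6) XOR (p4 IFF p1)) IFF (p1 XOR p6)) IMPLIES (NOT (p4 XOR p1) IMPLIES p4)) XOR p4) IFF NOT (p4 IFF p6) = F IFF F = T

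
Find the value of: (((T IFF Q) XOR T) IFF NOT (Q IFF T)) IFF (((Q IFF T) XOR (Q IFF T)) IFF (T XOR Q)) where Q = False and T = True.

False

Substituting Q=False, T=True:
T IFF Q = True IFF False = False
(T IFF Q) XOR T = False XOR True = True
Q IFF T = False IFF True = False
NOT (Q IFF T) = NOT False = True
((T IFF Q) XOR T) IFF NOT (Q IFF T) = True IFF True = True
Q IFF T = False IFF True = False
Q IFF T = False IFF True = False
(Q IFF T) XOR (Q IFF T) = False XOR False = False
T XOR Q = True XOR False = True
((Q IFF T) XOR (Q IFF T)) IFF (T XOR Q) = False IFF True = False
(((T IFF Q) XOR T) IFF NOT (Q IFF T)) IFF (((Q IFF T) XOR (Q IFF T)) IFF (T XOR Q)) = True IFF False = False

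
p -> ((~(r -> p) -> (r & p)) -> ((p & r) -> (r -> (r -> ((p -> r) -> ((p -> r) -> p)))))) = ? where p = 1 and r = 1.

1

r -> p = 1 -> 1 = 1
~(r -> p) = ~1 = 0
r & p = 1 & 1 = 1
~(r -> p) -> (r & p) = 0 -> 1 = 1
p & r = 1 & 1 = 1
p -> r = 1 -> 1 = 1
p -> r = 1 -> 1 = 1
(p -> r) -> p = 1 -> 1 = 1
(p -> r) -> ((p -> r) -> p) = 1 -> 1 = 1
r -> ((p -> r) -> ((p -> r) -> p)) = 1 -> 1 = 1
r -> (r -> ((p -> r) -> ((p -> r) -> p))) = 1 -> 1 = 1
(p & r) -> (r -> (r -> ((p -> r) -> ((p -> r) -> p)))) = 1 -> 1 = 1
(~(r -> p) -> (r & p)) -> ((p & r) -> (r -> (r -> ((p -> r) -> ((p -> r) -> p))))) = 1 -> 1 = 1
p -> ((~(r -> p) -> (r & p)) -> ((p & r) -> (r -> (r -> ((p -> r) -> ((p -> r) -> p)))))) = 1 -> 1 = 1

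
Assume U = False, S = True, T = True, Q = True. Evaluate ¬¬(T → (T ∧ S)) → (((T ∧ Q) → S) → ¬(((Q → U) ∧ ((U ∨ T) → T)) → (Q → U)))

False

Substituting U=False, S=True, T=True, Q=True:
T ∧ S = True ∧ True = True
T → (T ∧ S) = True → True = True
¬(T → (T ∧ S)) = ¬True = False
¬¬(T → (T ∧ S)) = ¬False = True
T ∧ Q = True ∧ True = True
(T ∧ Q) → S = True → True = True
Q → U = True → False = False
U ∨ T = False ∨ True = True
(U ∨ T) → T = True → True = True
(Q → U) ∧ ((U ∨ T) → T) = False ∧ True = False
Q → U = True → False = False
((Q → U) ∧ ((U ∨ T) → T)) → (Q → U) = False → False = True
¬(((Q → U) ∧ ((U ∨ T) → T)) → (Q → U)) = ¬True = False
((T ∧ Q) → S) → ¬(((Q → U) ∧ ((U ∨ T) → T)) → (Q → U)) = True → False = False
¬¬(T → (T ∧ S)) → (((T ∧ Q) → S) → ¬(((Q → U) ∧ ((U ∨ T) → T)) → (Q → U))) = True → False = False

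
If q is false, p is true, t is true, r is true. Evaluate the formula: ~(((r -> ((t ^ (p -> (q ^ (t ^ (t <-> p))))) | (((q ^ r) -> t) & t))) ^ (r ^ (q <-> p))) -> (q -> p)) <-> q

t <-> p = T <-> T = T
t ^ (t <-> p) = T ^ T = F
q ^ (t ^ (t <-> p)) = F ^ F = F
p -> (q ^ (t ^ (t <-> p))) = T -> F = F
t ^ (p -> (q ^ (t ^ (t <-> p)))) = T ^ F = T
q ^ r = F ^ T = T
(q ^ r) -> t = T -> T = T
((q ^ r) -> t) & t = T & T = T
(t ^ (p -> (q ^ (t ^ (t <-> p))))) | (((q ^ r) -> t) & t) = T | T = T
r -> ((t ^ (p -> (q ^ (t ^ (t <-> p))))) | (((q ^ r) -> t) & t)) = T -> T = T
q <-> p = F <-> T = F
r ^ (q <-> p) = T ^ F = T
(r -> ((t ^ (p -> (q ^ (t ^ (t <-> p))))) | (((q ^ r) -> t) & t))) ^ (r ^ (q <-> p)) = T ^ T = F
q -> p = F -> T = T
((r -> ((t ^ (p -> (q ^ (t ^ (t <-> p))))) | (((q ^ r) -> t) & t))) ^ (r ^ (q <-> p))) -> (q -> p) = F -> T = T
~(((r -> ((t ^ (p -> (q ^ (t ^ (t <-> p))))) | (((q ^ r) -> t) & t))) ^ (r ^ (q <-> p))) -> (q -> p)) = ~T = F
~(((r -> ((t ^ (p -> (q ^ (t ^ (t <-> p))))) | (((q ^ r) -> t) & t))) ^ (r ^ (q <-> p))) -> (q -> p)) <-> q = F <-> F = T

T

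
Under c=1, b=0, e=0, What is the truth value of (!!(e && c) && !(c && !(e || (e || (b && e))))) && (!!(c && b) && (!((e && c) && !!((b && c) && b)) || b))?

0

e && c = 0 && 1 = 0
!(e && c) = !0 = 1
!!(e && c) = !1 = 0
b && e = 0 && 0 = 0
e || (b && e) = 0 || 0 = 0
e || (e || (b && e)) = 0 || 0 = 0
!(e || (e || (b && e))) = !0 = 1
c && !(e || (e || (b && e))) = 1 && 1 = 1
!(c && !(e || (e || (b && e)))) = !1 = 0
!!(e && c) && !(c && !(e || (e || (b && e)))) = 0 && 0 = 0
c && b = 1 && 0 = 0
!(c && b) = !0 = 1
!!(c && b) = !1 = 0
e && c = 0 && 1 = 0
b && c = 0 && 1 = 0
(b && c) && b = 0 && 0 = 0
!((b && c) && b) = !0 = 1
!!((b && c) && b) = !1 = 0
(e && c) && !!((b && c) && b) = 0 && 0 = 0
!((e && c) && !!((b && c) && b)) = !0 = 1
!((e && c) && !!((b && c) && b)) || b = 1 || 0 = 1
!!(c && b) && (!((e && c) && !!((b && c) && b)) || b) = 0 && 1 = 0
(!!(e && c) && !(c && !(e || (e || (b && e))))) && (!!(c && b) && (!((e && c) && !!((b && c) && b)) || b)) = 0 && 0 = 0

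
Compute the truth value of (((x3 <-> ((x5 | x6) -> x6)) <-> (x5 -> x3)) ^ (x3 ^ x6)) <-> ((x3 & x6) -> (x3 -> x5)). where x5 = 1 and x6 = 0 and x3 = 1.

x5 | x6 = 1 | 0 = 1
(x5 | x6) -> x6 = 1 -> 0 = 0
x3 <-> ((x5 | x6) -> x6) = 1 <-> 0 = 0
x5 -> x3 = 1 -> 1 = 1
(x3 <-> ((x5 | x6) -> x6)) <-> (x5 -> x3) = 0 <-> 1 = 0
x3 ^ x6 = 1 ^ 0 = 1
((x3 <-> ((x5 | x6) -> x6)) <-> (x5 -> x3)) ^ (x3 ^ x6) = 0 ^ 1 = 1
x3 & x6 = 1 & 0 = 0
x3 -> x5 = 1 -> 1 = 1
(x3 & x6) -> (x3 -> x5) = 0 -> 1 = 1
(((x3 <-> ((x5 | x6) -> x6)) <-> (x5 -> x3)) ^ (x3 ^ x6)) <-> ((x3 & x6) -> (x3 -> x5)) = 1 <-> 1 = 1

1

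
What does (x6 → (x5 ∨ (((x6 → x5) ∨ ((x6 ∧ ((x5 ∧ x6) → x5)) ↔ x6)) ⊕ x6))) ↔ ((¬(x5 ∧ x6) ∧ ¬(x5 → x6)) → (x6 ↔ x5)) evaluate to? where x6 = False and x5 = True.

Substituting x6=False, x5=True:
x6 → x5 = False → True = True
x5 ∧ x6 = True ∧ False = False
(x5 ∧ x6) → x5 = False → True = True
x6 ∧ ((x5 ∧ x6) → x5) = False ∧ True = False
(x6 ∧ ((x5 ∧ x6) → x5)) ↔ x6 = False ↔ False = True
(x6 → x5) ∨ ((x6 ∧ ((x5 ∧ x6) → x5)) ↔ x6) = True ∨ True = True
((x6 → x5) ∨ ((x6 ∧ ((x5 ∧ x6) → x5)) ↔ x6)) ⊕ x6 = True ⊕ False = True
x5 ∨ (((x6 → x5) ∨ ((x6 ∧ ((x5 ∧ x6) → x5)) ↔ x6)) ⊕ x6) = True ∨ True = True
x6 → (x5 ∨ (((x6 → x5) ∨ ((x6 ∧ ((x5 ∧ x6) → x5)) ↔ x6)) ⊕ x6)) = False → True = True
x5 ∧ x6 = True ∧ False = False
¬(x5 ∧ x6) = ¬False = True
x5 → x6 = True → False = False
¬(x5 → x6) = ¬False = True
¬(x5 ∧ x6) ∧ ¬(x5 → x6) = True ∧ True = True
x6 ↔ x5 = False ↔ True = False
(¬(x5 ∧ x6) ∧ ¬(x5 → x6)) → (x6 ↔ x5) = True → False = False
(x6 → (x5 ∨ (((x6 → x5) ∨ ((x6 ∧ ((x5 ∧ x6) → x5)) ↔ x6)) ⊕ x6))) ↔ ((¬(x5 ∧ x6) ∧ ¬(x5 → x6)) → (x6 ↔ x5)) = True ↔ False = False

False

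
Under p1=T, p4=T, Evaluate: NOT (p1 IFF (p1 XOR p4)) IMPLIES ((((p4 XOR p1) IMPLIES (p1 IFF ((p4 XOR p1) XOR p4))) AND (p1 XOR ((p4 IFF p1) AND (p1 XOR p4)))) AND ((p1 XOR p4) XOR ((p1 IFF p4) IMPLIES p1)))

p1 XOR p4 = T XOR T = F
p1 IFF (p1 XOR p4) = T IFF F = F
NOT (p1 IFF (p1 XOR p4)) = NOT F = T
p4 XOR p1 = T XOR T = F
p4 XOR p1 = T XOR T = F
(p4 XOR p1) XOR p4 = F XOR T = T
p1 IFF ((p4 XOR p1) XOR p4) = T IFF T = T
(p4 XOR p1) IMPLIES (p1 IFF ((p4 XOR p1) XOR p4)) = F IMPLIES T = T
p4 IFF p1 = T IFF T = T
p1 XOR p4 = T XOR T = F
(p4 IFF p1) AND (p1 XOR p4) = T AND F = F
p1 XOR ((p4 IFF p1) AND (p1 XOR p4)) = T XOR F = T
((p4 XOR p1) IMPLIES (p1 IFF ((p4 XOR p1) XOR p4))) AND (p1 XOR ((p4 IFF p1) AND (p1 XOR p4))) = T AND T = T
p1 XOR p4 = T XOR T = F
p1 IFF p4 = T IFF T = T
(p1 IFF p4) IMPLIES p1 = T IMPLIES T = T
(p1 XOR p4) XOR ((p1 IFF p4) IMPLIES p1) = F XOR T = T
(((p4 XOR p1) IMPLIES (p1 IFF ((p4 XOR p1) XOR p4))) AND (p1 XOR ((p4 IFF p1) AND (p1 XOR p4)))) AND ((p1 XOR p4) XOR ((p1 IFF p4) IMPLIES p1)) = T AND T = T
NOT (p1 IFF (p1 XOR p4)) IMPLIES ((((p4 XOR p1) IMPLIES (p1 IFF ((p4 XOR p1) XOR p4))) AND (p1 XOR ((p4 IFF p1) AND (p1 XOR p4)))) AND ((p1 XOR p4) XOR ((p1 IFF p4) IMPLIES p1))) = T IMPLIES T = T

T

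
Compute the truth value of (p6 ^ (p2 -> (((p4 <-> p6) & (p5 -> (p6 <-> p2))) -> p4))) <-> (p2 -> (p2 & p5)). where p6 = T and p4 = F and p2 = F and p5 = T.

F

p4 <-> p6 = F <-> T = F
p6 <-> p2 = T <-> F = F
p5 -> (p6 <-> p2) = T -> F = F
(p4 <-> p6) & (p5 -> (p6 <-> p2)) = F & F = F
((p4 <-> p6) & (p5 -> (p6 <-> p2))) -> p4 = F -> F = T
p2 -> (((p4 <-> p6) & (p5 -> (p6 <-> p2))) -> p4) = F -> T = T
p6 ^ (p2 -> (((p4 <-> p6) & (p5 -> (p6 <-> p2))) -> p4)) = T ^ T = F
p2 & p5 = F & T = F
p2 -> (p2 & p5) = F -> F = T
(p6 ^ (p2 -> (((p4 <-> p6) & (p5 -> (p6 <-> p2))) -> p4))) <-> (p2 -> (p2 & p5)) = F <-> T = F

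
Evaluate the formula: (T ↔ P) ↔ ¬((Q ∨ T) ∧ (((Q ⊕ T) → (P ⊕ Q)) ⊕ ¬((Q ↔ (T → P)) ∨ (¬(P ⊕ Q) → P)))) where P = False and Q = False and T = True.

Substituting P=False, Q=False, T=True:
T ↔ P = True ↔ False = False
Q ∨ T = False ∨ True = True
Q ⊕ T = False ⊕ True = True
P ⊕ Q = False ⊕ False = False
(Q ⊕ T) → (P ⊕ Q) = True → False = False
T → P = True → False = False
Q ↔ (T → P) = False ↔ False = True
P ⊕ Q = False ⊕ False = False
¬(P ⊕ Q) = ¬False = True
¬(P ⊕ Q) → P = True → False = False
(Q ↔ (T → P)) ∨ (¬(P ⊕ Q) → P) = True ∨ False = True
¬((Q ↔ (T → P)) ∨ (¬(P ⊕ Q) → P)) = ¬True = False
((Q ⊕ T) → (P ⊕ Q)) ⊕ ¬((Q ↔ (T → P)) ∨ (¬(P ⊕ Q) → P)) = False ⊕ False = False
(Q ∨ T) ∧ (((Q ⊕ T) → (P ⊕ Q)) ⊕ ¬((Q ↔ (T → P)) ∨ (¬(P ⊕ Q) → P))) = True ∧ False = False
¬((Q ∨ T) ∧ (((Q ⊕ T) → (P ⊕ Q)) ⊕ ¬((Q ↔ (T → P)) ∨ (¬(P ⊕ Q) → P)))) = ¬False = True
(T ↔ P) ↔ ¬((Q ∨ T) ∧ (((Q ⊕ T) → (P ⊕ Q)) ⊕ ¬((Q ↔ (T → P)) ∨ (¬(P ⊕ Q) → P)))) = False ↔ True = False

False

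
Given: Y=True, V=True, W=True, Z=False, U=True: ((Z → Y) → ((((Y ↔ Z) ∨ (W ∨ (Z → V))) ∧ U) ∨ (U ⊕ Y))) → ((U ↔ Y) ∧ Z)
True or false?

False

Z → Y = False → True = True
Y ↔ Z = True ↔ False = False
Z → V = False → True = True
W ∨ (Z → V) = True ∨ True = True
(Y ↔ Z) ∨ (W ∨ (Z → V)) = False ∨ True = True
((Y ↔ Z) ∨ (W ∨ (Z → V))) ∧ U = True ∧ True = True
U ⊕ Y = True ⊕ True = False
(((Y ↔ Z) ∨ (W ∨ (Z → V))) ∧ U) ∨ (U ⊕ Y) = True ∨ False = True
(Z → Y) → ((((Y ↔ Z) ∨ (W ∨ (Z → V))) ∧ U) ∨ (U ⊕ Y)) = True → True = True
U ↔ Y = True ↔ True = True
(U ↔ Y) ∧ Z = True ∧ False = False
((Z → Y) → ((((Y ↔ Z) ∨ (W ∨ (Z → V))) ∧ U) ∨ (U ⊕ Y))) → ((U ↔ Y) ∧ Z) = True → False = False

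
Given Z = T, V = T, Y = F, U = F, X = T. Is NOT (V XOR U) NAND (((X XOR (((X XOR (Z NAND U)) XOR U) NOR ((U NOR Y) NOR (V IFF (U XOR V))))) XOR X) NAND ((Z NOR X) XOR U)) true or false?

Substituting Z=T, V=T, Y=F, U=F, X=T:
V XOR U = T XOR F = T
NOT (V XOR U) = NOT T = F
Z NAND U = T NAND F = T
X XOR (Z NAND U) = T XOR T = F
(X XOR (Z NAND U)) XOR U = F XOR F = F
U NOR Y = F NOR F = T
U XOR V = F XOR T = T
V IFF (U XOR V) = T IFF T = T
(U NOR Y) NOR (V IFF (U XOR V)) = T NOR T = F
((X XOR (Z NAND U)) XOR U) NOR ((U NOR Y) NOR (V IFF (U XOR V))) = F NOR F = T
X XOR (((X XOR (Z NAND U)) XOR U) NOR ((U NOR Y) NOR (V IFF (U XOR V)))) = T XOR T = F
(X XOR (((X XOR (Z NAND U)) XOR U) NOR ((U NOR Y) NOR (V IFF (U XOR V))))) XOR X = F XOR T = T
Z NOR X = T NOR T = F
(Z NOR X) XOR U = F XOR F = F
((X XOR (((X XOR (Z NAND U)) XOR U) NOR ((U NOR Y) NOR (V IFF (U XOR V))))) XOR X) NAND ((Z NOR X) XOR U) = T NAND F = T
NOT (V XOR U) NAND (((X XOR (((X XOR (Z NAND U)) XOR U) NOR ((U NOR Y) NOR (V IFF (U XOR V))))) XOR X) NAND ((Z NOR X) XOR U)) = F NAND T = T

T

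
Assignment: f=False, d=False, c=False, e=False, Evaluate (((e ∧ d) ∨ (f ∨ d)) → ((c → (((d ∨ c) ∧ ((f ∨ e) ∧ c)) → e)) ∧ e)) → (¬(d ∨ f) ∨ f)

e ∧ d = False ∧ False = False
f ∨ d = False ∨ False = False
(e ∧ d) ∨ (f ∨ d) = False ∨ False = False
d ∨ c = False ∨ False = False
f ∨ e = False ∨ False = False
(f ∨ e) ∧ c = False ∧ False = False
(d ∨ c) ∧ ((f ∨ e) ∧ c) = False ∧ False = False
((d ∨ c) ∧ ((f ∨ e) ∧ c)) → e = False → False = True
c → (((d ∨ c) ∧ ((f ∨ e) ∧ c)) → e) = False → True = True
(c → (((d ∨ c) ∧ ((f ∨ e) ∧ c)) → e)) ∧ e = True ∧ False = False
((e ∧ d) ∨ (f ∨ d)) → ((c → (((d ∨ c) ∧ ((f ∨ e) ∧ c)) → e)) ∧ e) = False → False = True
d ∨ f = False ∨ False = False
¬(d ∨ f) = ¬False = True
¬(d ∨ f) ∨ f = True ∨ False = True
(((e ∧ d) ∨ (f ∨ d)) → ((c → (((d ∨ c) ∧ ((f ∨ e) ∧ c)) → e)) ∧ e)) → (¬(d ∨ f) ∨ f) = True → True = True

True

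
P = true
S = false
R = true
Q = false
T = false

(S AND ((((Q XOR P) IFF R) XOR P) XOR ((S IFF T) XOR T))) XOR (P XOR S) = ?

true

Substituting P=true, S=false, R=true, Q=false, T=false:
Q XOR P = false XOR true = true
(Q XOR P) IFF R = true IFF true = true
((Q XOR P) IFF R) XOR P = true XOR true = false
S IFF T = false IFF false = true
(S IFF T) XOR T = true XOR false = true
(((Q XOR P) IFF R) XOR P) XOR ((S IFF T) XOR T) = false XOR true = true
S AND ((((Q XOR P) IFF R) XOR P) XOR ((S IFF T) XOR T)) = false AND true = false
P XOR S = true XOR false = true
(S AND ((((Q XOR P) IFF R) XOR P) XOR ((S IFF T) XOR T))) XOR (P XOR S) = false XOR true = true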